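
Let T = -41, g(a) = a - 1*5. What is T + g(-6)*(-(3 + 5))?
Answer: 47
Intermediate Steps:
g(a) = -5 + a (g(a) = a - 5 = -5 + a)
T + g(-6)*(-(3 + 5)) = -41 + (-5 - 6)*(-(3 + 5)) = -41 - (-11)*8 = -41 - 11*(-8) = -41 + 88 = 47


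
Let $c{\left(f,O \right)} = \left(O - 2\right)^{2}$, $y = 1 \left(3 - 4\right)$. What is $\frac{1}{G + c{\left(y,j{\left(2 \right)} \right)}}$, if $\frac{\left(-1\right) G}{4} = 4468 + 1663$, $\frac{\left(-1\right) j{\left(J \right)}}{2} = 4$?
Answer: $- \frac{1}{24424} \approx -4.0943 \cdot 10^{-5}$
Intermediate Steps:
$j{\left(J \right)} = -8$ ($j{\left(J \right)} = \left(-2\right) 4 = -8$)
$G = -24524$ ($G = - 4 \left(4468 + 1663\right) = \left(-4\right) 6131 = -24524$)
$y = -1$ ($y = 1 \left(3 - 4\right) = 1 \left(-1\right) = -1$)
$c{\left(f,O \right)} = \left(-2 + O\right)^{2}$
$\frac{1}{G + c{\left(y,j{\left(2 \right)} \right)}} = \frac{1}{-24524 + \left(-2 - 8\right)^{2}} = \frac{1}{-24524 + \left(-10\right)^{2}} = \frac{1}{-24524 + 100} = \frac{1}{-24424} = - \frac{1}{24424}$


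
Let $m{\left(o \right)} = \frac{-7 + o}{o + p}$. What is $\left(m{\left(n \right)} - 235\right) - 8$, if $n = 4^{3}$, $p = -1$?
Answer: $- \frac{5084}{21} \approx -242.1$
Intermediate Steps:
$n = 64$
$m{\left(o \right)} = \frac{-7 + o}{-1 + o}$ ($m{\left(o \right)} = \frac{-7 + o}{o - 1} = \frac{-7 + o}{-1 + o}$)
$\left(m{\left(n \right)} - 235\right) - 8 = \left(\frac{-7 + 64}{-1 + 64} - 235\right) - 8 = \left(\frac{1}{63} \cdot 57 - 235\right) - 8 = \left(\frac{19}{21} - 235\right) - 8 = - \frac{4916}{21} - 8 = - \frac{5084}{21}$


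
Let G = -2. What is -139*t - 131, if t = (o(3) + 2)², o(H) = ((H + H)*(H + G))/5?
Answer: -38859/25 ≈ -1554.4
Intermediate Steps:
o(H) = 2*H*(-2 + H)/5 (o(H) = ((H + H)*(H - 2))/5 = ((2*H)*(-2 + H))*(⅕) = (2*H*(-2 + H))*(⅕) = 2*H*(-2 + H)/5)
t = 256/25 (t = ((⅖)*3*(-2 + 3) + 2)² = ((⅖)*3*1 + 2)² = (6/5 + 2)² = (16/5)² = 256/25 ≈ 10.240)
-139*t - 131 = -139*256/25 - 131 = -35584/25 - 131 = -38859/25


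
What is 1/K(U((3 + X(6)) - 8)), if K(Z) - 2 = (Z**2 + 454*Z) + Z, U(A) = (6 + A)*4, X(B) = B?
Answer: 1/13526 ≈ 7.3932e-5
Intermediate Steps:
U(A) = 24 + 4*A
K(Z) = 2 + Z**2 + 455*Z (K(Z) = 2 + ((Z**2 + 454*Z) + Z) = 2 + (Z**2 + 455*Z) = 2 + Z**2 + 455*Z)
1/K(U((3 + X(6)) - 8)) = 1/(2 + (24 + 4*((3 + 6) - 8))**2 + 455*(24 + 4*((3 + 6) - 8))) = 1/(2 + (24 + 4*(9 - 8))**2 + 455*(24 + 4*(9 - 8))) = 1/(2 + (24 + 4*1)**2 + 455*(24 + 4*1)) = 1/(2 + (24 + 4)**2 + 455*(24 + 4)) = 1/(2 + 28**2 + 455*28) = 1/(2 + 784 + 12740) = 1/13526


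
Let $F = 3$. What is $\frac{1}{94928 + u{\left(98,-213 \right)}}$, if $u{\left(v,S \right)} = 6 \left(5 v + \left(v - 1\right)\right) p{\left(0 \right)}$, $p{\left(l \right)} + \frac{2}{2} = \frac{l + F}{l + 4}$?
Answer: $\frac{2}{188095} \approx 1.0633 \cdot 10^{-5}$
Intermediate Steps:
$p{\left(l \right)} = -1 + \frac{3 + l}{4 + l}$ ($p{\left(l \right)} = -1 + \frac{l + 3}{l + 4} = -1 + \frac{3 + l}{4 + l}$)
$u{\left(v,S \right)} = \frac{3}{2} - 9 v$ ($u{\left(v,S \right)} = 6 \left(5 v + \left(v - 1\right)\right) \left(- \frac{1}{4 + 0}\right) = 6 \left(5 v + \left(-1 + v\right)\right) \left(- \frac{1}{4}\right) = 6 \left(-1 + 6 v\right) \left(\left(-1\right) \frac{1}{4}\right) = \left(-6 + 36 v\right) \left(- \frac{1}{4}\right) = \frac{3}{2} - 9 v$)
$\frac{1}{94928 + u{\left(98,-213 \right)}} = \frac{1}{94928 + \left(\frac{3}{2} - 882\right)} = \frac{1}{94928 - \frac{1761}{2}} = \frac{1}{\frac{188095}{2}} = \frac{2}{188095}$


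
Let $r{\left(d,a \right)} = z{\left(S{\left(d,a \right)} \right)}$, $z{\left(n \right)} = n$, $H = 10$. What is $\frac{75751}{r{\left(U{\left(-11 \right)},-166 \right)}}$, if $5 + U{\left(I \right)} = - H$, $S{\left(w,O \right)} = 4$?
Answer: $\frac{75751}{4} \approx 18938.0$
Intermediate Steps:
$U{\left(I \right)} = -15$ ($U{\left(I \right)} = -5 - 10 = -15$)
$r{\left(d,a \right)} = 4$
$\frac{75751}{r{\left(U{\left(-11 \right)},-166 \right)}} = \frac{75751}{4}$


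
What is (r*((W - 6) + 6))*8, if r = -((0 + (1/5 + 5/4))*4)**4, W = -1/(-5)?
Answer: -5658248/3125 ≈ -1810.6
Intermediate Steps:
W = 1/5 (W = -1*(-1/5) = 1/5 ≈ 0.20000)
r = -707281/625 (r = -((0 + (1*(1/5) + 5*(1/4)))*4)**4 = -((0 + (1/5 + 5/4))*4)**4 = -((0 + 29/20)*4)**4 = -((29/20)*4)**4 = -(29/5)**4 = -1*707281/625 = -707281/625 ≈ -1131.7)
(r*((W - 6) + 6))*8 = -707281*((1/5 - 6) + 6)/625*8 = -707281*(-29/5 + 6)/625*8 = -707281/625*1/5*8 = -707281/3125*8 = -5658248/3125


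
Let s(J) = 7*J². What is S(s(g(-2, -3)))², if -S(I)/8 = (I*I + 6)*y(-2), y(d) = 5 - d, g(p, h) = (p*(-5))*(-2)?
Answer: 192756416634992896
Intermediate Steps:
g(p, h) = 10*p (g(p, h) = -5*p*(-2) = 10*p)
S(I) = -336 - 56*I² (S(I) = -8*(I*I + 6)*(5 - 1*(-2)) = -8*(I² + 6)*(5 + 2) = -8*(6 + I²)*7 = -8*(42 + 7*I²) = -336 - 56*I²)
S(s(g(-2, -3)))² = (-336 - 56*(7*(10*(-2))²)²)² = (-336 - 56*(7*(-20)²)²)² = (-336 - 56*(7*400)²)² = (-336 - 56*2800²)² = (-336 - 56*7840000)² = (-336 - 439040000)² = (-439040336)² = 192756416634992896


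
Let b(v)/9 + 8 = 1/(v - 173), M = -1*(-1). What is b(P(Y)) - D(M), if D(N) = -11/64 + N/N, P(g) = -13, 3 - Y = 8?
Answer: -144587/1984 ≈ -72.876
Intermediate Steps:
Y = -5 (Y = 3 - 1*8 = 3 - 8 = -5)
M = 1
D(N) = 53/64 (D(N) = -11*1/64 + 1 = -11/64 + 1 = 53/64)
b(v) = -72 + 9/(-173 + v) (b(v) = -72 + 9/(v - 173) = -72 + 9/(-173 + v))
b(P(Y)) - D(M) = 9*(1385 - 8*(-13))/(-173 - 13) - 1*53/64 = 9*(1385 + 104)/(-186) - 53/64 = 9*(-1/186)*1489 - 53/64 = -4467/62 - 53/64 = -144587/1984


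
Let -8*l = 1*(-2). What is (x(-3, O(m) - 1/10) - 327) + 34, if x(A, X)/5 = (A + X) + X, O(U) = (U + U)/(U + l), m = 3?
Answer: -3777/13 ≈ -290.54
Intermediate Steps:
l = ¼ (l = -(-2)/8 = -⅛*(-2) = ¼ ≈ 0.25000)
O(U) = 2*U/(¼ + U) (O(U) = (U + U)/(U + ¼) = (2*U)/(¼ + U) = 2*U/(¼ + U))
x(A, X) = 5*A + 10*X (x(A, X) = 5*((A + X) + X) = 5*(A + 2*X) = 5*A + 10*X)
(x(-3, O(m) - 1/10) - 327) + 34 = ((5*(-3) + 10*(8*3/(1 + 4*3) - 1/10)) - 327) + 34 = ((-15 + 10*(8*3/(1 + 12) - 1*⅒)) - 327) + 34 = ((-15 + 10*(8*3/13 - ⅒)) - 327) + 34 = ((-15 + 10*(8*3*(1/13) - ⅒)) - 327) + 34 = ((-15 + 10*(24/13 - ⅒)) - 327) + 34 = ((-15 + 10*(227/130)) - 327) + 34 = ((-15 + 227/13) - 327) + 34 = (32/13 - 327) + 34 = -4219/13 + 34 = -3777/13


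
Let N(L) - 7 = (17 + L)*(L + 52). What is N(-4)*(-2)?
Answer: -1262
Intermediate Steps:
N(L) = 7 + (17 + L)*(52 + L) (N(L) = 7 + (17 + L)*(L + 52) = 7 + (17 + L)*(52 + L))
N(-4)*(-2) = (891 + (-4)**2 + 69*(-4))*(-2) = (891 + 16 - 276)*(-2) = 631*(-2) = -1262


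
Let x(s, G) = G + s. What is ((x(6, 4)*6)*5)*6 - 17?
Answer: 1783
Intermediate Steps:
((x(6, 4)*6)*5)*6 - 17 = (((4 + 6)*6)*5)*6 - 17 = ((10*6)*5)*6 - 17 = (60*5)*6 - 17 = 300*6 - 17 = 1800 - 17 = 1783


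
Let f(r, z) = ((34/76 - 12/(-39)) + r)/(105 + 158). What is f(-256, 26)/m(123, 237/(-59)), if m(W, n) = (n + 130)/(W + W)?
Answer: -915042387/482855113 ≈ -1.8951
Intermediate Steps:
f(r, z) = 373/129922 + r/263 (f(r, z) = ((34*(1/76) - 12*(-1/39)) + r)/263 = ((17/38 + 4/13) + r)*(1/263) = (373/494 + r)*(1/263) = 373/129922 + r/263)
m(W, n) = (130 + n)/(2*W) (m(W, n) = (130 + n)/((2*W)) = (130 + n)*(1/(2*W)) = (130 + n)/(2*W))
f(-256, 26)/m(123, 237/(-59)) = (373/129922 + (1/263)*(-256))/(((½)*(130 + 237/(-59))/123)) = (373/129922 - 256/263)/(((½)*(1/123)*(130 + 237*(-1/59)))) = -126091*246/(130 - 237/59)/129922 = -126091/(129922*((½)*(1/123)*(7433/59))) = -126091/(129922*7433/14514) = -126091/129922*14514/7433 = -915042387/482855113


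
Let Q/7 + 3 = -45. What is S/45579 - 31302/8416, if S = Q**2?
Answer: -79430187/63932144 ≈ -1.2424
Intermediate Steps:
Q = -336 (Q = -21 + 7*(-45) = -21 - 315 = -336)
S = 112896 (S = (-336)**2 = 112896)
S/45579 - 31302/8416 = 112896/45579 - 31302/8416 = 112896*(1/45579) - 31302*1/8416 = 37632/15193 - 15651/4208 = -79430187/63932144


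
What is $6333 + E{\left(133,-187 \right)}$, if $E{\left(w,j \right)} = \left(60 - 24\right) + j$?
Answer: $6182$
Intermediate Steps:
$E{\left(w,j \right)} = 36 + j$
$6333 + E{\left(133,-187 \right)} = 6333 + \left(36 - 187\right) = 6333 - 151 = 6182$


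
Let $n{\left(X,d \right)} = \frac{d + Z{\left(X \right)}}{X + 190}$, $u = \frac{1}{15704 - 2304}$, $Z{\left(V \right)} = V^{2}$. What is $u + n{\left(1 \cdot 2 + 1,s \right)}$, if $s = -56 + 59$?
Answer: $\frac{160993}{2586200} \approx 0.062251$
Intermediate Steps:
$s = 3$
$u = \frac{1}{13400} \approx 7.4627 \cdot 10^{-5}$
$n{\left(X,d \right)} = \frac{d + X^{2}}{190 + X}$ ($n{\left(X,d \right)} = \frac{d + X^{2}}{X + 190} = \frac{d + X^{2}}{190 + X}$)
$u + n{\left(1 \cdot 2 + 1,s \right)} = \frac{1}{13400} + \frac{3 + \left(1 \cdot 2 + 1\right)^{2}}{190 + \left(1 \cdot 2 + 1\right)} = \frac{1}{13400} + \frac{3 + \left(2 + 1\right)^{2}}{190 + \left(2 + 1\right)} = \frac{1}{13400} + \frac{3 + 3^{2}}{190 + 3} = \frac{1}{13400} + \frac{3 + 9}{193} = \frac{1}{13400} + \frac{1}{193} \cdot 12 = \frac{1}{13400} + \frac{12}{193} = \frac{160993}{2586200}$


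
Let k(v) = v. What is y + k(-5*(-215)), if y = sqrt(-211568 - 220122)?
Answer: 1075 + 7*I*sqrt(8810) ≈ 1075.0 + 657.03*I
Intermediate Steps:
y = 7*I*sqrt(8810) (y = sqrt(-431690) = 7*I*sqrt(8810) ≈ 657.03*I)
y + k(-5*(-215)) = 7*I*sqrt(8810) - 5*(-215) = 7*I*sqrt(8810) + 1075 = 1075 + 7*I*sqrt(8810)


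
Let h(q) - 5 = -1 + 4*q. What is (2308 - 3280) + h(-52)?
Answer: -1176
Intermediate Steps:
h(q) = 4 + 4*q (h(q) = 5 + (-1 + 4*q) = 4 + 4*q)
(2308 - 3280) + h(-52) = (2308 - 3280) + (4 + 4*(-52)) = -972 + (4 - 208) = -972 - 204 = -1176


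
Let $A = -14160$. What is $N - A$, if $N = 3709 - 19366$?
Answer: $-1497$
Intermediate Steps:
$N = -15657$ ($N = 3709 - 19366 = -15657$)
$N - A = -15657 - -14160 = -15657 + 14160 = -1497$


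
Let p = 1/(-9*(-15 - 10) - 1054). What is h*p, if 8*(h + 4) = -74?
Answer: 53/3316 ≈ 0.015983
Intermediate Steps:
h = -53/4 (h = -4 + (⅛)*(-74) = -4 - 37/4 = -53/4 ≈ -13.250)
p = -1/829 (p = 1/(-9*(-25) - 1054) = 1/(225 - 1054) = 1/(-829) = -1/829 ≈ -0.0012063)
h*p = -53/4*(-1/829) = 53/3316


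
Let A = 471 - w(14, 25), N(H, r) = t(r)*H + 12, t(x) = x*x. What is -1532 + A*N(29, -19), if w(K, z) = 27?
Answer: 4652032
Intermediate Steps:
t(x) = x²
N(H, r) = 12 + H*r² (N(H, r) = r²*H + 12 = H*r² + 12 = 12 + H*r²)
A = 444 (A = 471 - 1*27 = 471 - 27 = 444)
-1532 + A*N(29, -19) = -1532 + 444*(12 + 29*(-19)²) = -1532 + 444*(12 + 29*361) = -1532 + 444*(12 + 10469) = -1532 + 444*10481 = -1532 + 4653564 = 4652032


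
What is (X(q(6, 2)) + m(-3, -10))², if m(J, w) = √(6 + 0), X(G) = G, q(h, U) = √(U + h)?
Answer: 14 + 8*√3 ≈ 27.856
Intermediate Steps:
m(J, w) = √6
(X(q(6, 2)) + m(-3, -10))² = (√(2 + 6) + √6)² = (√8 + √6)² = (2*√2 + √6)² = (√6 + 2*√2)²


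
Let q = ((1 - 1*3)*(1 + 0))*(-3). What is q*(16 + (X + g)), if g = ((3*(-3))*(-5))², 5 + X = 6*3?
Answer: 12324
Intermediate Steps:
X = 13 (X = -5 + 6*3 = -5 + 18 = 13)
q = 6 (q = ((1 - 3)*1)*(-3) = -2*1*(-3) = -2*(-3) = 6)
g = 2025 (g = (-9*(-5))² = 45² = 2025)
q*(16 + (X + g)) = 6*(16 + (13 + 2025)) = 6*(16 + 2038) = 6*2054 = 12324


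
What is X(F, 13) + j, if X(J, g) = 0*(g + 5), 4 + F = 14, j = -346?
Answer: -346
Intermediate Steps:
F = 10 (F = -4 + 14 = 10)
X(J, g) = 0 (X(J, g) = 0*(5 + g) = 0)
X(F, 13) + j = 0 - 346 = -346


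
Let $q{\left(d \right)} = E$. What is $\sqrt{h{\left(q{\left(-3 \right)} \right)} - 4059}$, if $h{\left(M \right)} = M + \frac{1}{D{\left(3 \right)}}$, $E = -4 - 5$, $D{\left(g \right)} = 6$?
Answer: $\frac{i \sqrt{146442}}{6} \approx 63.78 i$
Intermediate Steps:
$E = -9$ ($E = -4 - 5 = -9$)
$q{\left(d \right)} = -9$
$h{\left(M \right)} = \frac{1}{6} + M$ ($h{\left(M \right)} = M + \frac{1}{6} = \frac{1}{6} + M$)
$\sqrt{h{\left(q{\left(-3 \right)} \right)} - 4059} = \sqrt{\left(\frac{1}{6} - 9\right) - 4059} = \sqrt{- \frac{53}{6} - 4059} = \sqrt{- \frac{24407}{6}} = \frac{i \sqrt{146442}}{6}$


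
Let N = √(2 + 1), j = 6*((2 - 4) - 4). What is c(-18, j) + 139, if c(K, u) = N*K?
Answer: 139 - 18*√3 ≈ 107.82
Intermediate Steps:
j = -36 (j = 6*(-2 - 4) = 6*(-6) = -36)
N = √3 ≈ 1.7320
c(K, u) = K*√3 (c(K, u) = √3*K = K*√3)
c(-18, j) + 139 = -18*√3 + 139 = 139 - 18*√3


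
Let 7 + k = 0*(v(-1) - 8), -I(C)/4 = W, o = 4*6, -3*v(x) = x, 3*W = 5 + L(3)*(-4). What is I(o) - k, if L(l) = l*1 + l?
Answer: 97/3 ≈ 32.333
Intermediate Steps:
L(l) = 2*l (L(l) = l + l = 2*l)
W = -19/3 (W = (5 + (2*3)*(-4))/3 = (5 + 6*(-4))/3 = (5 - 24)/3 = (⅓)*(-19) = -19/3 ≈ -6.3333)
v(x) = -x/3
o = 24
I(C) = 76/3 (I(C) = -4*(-19/3) = 76/3)
k = -7 (k = -7 + 0*(-⅓*(-1) - 8) = -7 + 0*(⅓ - 8) = -7 + 0*(-23/3) = -7 + 0 = -7)
I(o) - k = 76/3 - 1*(-7) = 76/3 + 7 = 97/3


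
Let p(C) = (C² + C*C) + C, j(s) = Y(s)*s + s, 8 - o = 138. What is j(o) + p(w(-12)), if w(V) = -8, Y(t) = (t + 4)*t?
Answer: -2129410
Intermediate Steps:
o = -130 (o = 8 - 1*138 = 8 - 138 = -130)
Y(t) = t*(4 + t) (Y(t) = (4 + t)*t = t*(4 + t))
j(s) = s + s²*(4 + s) (j(s) = (s*(4 + s))*s + s = s²*(4 + s) + s = s + s²*(4 + s))
p(C) = C + 2*C² (p(C) = (C² + C²) + C = 2*C² + C = C + 2*C²)
j(o) + p(w(-12)) = -130*(1 - 130*(4 - 130)) - 8*(1 + 2*(-8)) = -130*(1 - 130*(-126)) - 8*(1 - 16) = -130*(1 + 16380) - 8*(-15) = -130*16381 + 120 = -2129530 + 120 = -2129410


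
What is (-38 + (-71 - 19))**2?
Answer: 16384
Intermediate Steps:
(-38 + (-71 - 19))**2 = (-38 - 90)**2 = (-128)**2 = 16384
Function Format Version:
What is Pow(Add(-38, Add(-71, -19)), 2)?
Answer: 16384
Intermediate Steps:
Pow(Add(-38, Add(-71, -19)), 2) = Pow(Add(-38, -90), 2) = Pow(-128, 2) = 16384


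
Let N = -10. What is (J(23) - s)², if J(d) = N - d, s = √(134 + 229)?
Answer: 1452 + 726*√3 ≈ 2709.5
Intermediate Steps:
s = 11*√3 (s = √363 = 11*√3 ≈ 19.053)
J(d) = -10 - d
(J(23) - s)² = ((-10 - 1*23) - 11*√3)² = ((-10 - 23) - 11*√3)² = (-33 - 11*√3)²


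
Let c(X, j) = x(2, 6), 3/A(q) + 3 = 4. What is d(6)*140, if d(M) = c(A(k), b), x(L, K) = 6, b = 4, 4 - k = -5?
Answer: 840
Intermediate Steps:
k = 9 (k = 4 - 1*(-5) = 4 + 5 = 9)
A(q) = 3 (A(q) = 3/(-3 + 4) = 3/1 = 3*1 = 3)
c(X, j) = 6
d(M) = 6
d(6)*140 = 6*140 = 840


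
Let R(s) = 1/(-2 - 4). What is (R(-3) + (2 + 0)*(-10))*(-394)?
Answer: 23837/3 ≈ 7945.7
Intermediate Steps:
R(s) = -1/6 (R(s) = 1/(-6) = -1/6)
(R(-3) + (2 + 0)*(-10))*(-394) = (-1/6 + (2 + 0)*(-10))*(-394) = (-1/6 + 2*(-10))*(-394) = (-1/6 - 20)*(-394) = -121/6*(-394) = 23837/3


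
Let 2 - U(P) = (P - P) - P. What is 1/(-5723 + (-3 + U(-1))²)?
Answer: -1/5719 ≈ -0.00017486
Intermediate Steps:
U(P) = 2 + P (U(P) = 2 - ((P - P) - P) = 2 - (0 - P) = 2 - (-1)*P = 2 + P)
1/(-5723 + (-3 + U(-1))²) = 1/(-5723 + (-3 + (2 - 1))²) = 1/(-5723 + (-3 + 1)²) = 1/(-5723 + (-2)²) = 1/(-5723 + 4) = 1/(-5719) = -1/5719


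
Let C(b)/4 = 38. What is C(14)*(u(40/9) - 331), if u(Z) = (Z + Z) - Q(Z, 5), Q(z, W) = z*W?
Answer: -157016/3 ≈ -52339.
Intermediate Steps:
C(b) = 152 (C(b) = 4*38 = 152)
Q(z, W) = W*z
u(Z) = -3*Z (u(Z) = (Z + Z) - 5*Z = 2*Z - 5*Z = -3*Z)
C(14)*(u(40/9) - 331) = 152*(-120/9 - 331) = 152*(-3*40/9 - 331) = 152*(-40/3 - 331) = 152*(-1033/3) = -157016/3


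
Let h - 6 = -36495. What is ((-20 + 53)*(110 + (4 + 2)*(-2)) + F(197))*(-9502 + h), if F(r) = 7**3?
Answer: -164509807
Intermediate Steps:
h = -36489 (h = 6 - 36495 = -36489)
F(r) = 343
((-20 + 53)*(110 + (4 + 2)*(-2)) + F(197))*(-9502 + h) = ((-20 + 53)*(110 + (4 + 2)*(-2)) + 343)*(-9502 - 36489) = (33*(110 + 6*(-2)) + 343)*(-45991) = (33*(110 - 12) + 343)*(-45991) = (33*98 + 343)*(-45991) = (3234 + 343)*(-45991) = 3577*(-45991) = -164509807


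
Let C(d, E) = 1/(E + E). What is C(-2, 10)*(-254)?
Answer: -127/10 ≈ -12.700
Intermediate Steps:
C(d, E) = 1/(2*E)
C(-2, 10)*(-254) = ((½)/10)*(-254) = ((½)*(⅒))*(-254) = (1/20)*(-254) = -127/10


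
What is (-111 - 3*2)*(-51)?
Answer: 5967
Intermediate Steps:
(-111 - 3*2)*(-51) = (-111 - 6)*(-51) = -117*(-51) = 5967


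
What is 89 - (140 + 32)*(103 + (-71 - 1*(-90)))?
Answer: -20895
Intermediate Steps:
89 - (140 + 32)*(103 + (-71 - 1*(-90))) = 89 - 172*(103 + (-71 + 90)) = 89 - 172*(103 + 19) = 89 - 172*122 = 89 - 1*20984 = 89 - 20984 = -20895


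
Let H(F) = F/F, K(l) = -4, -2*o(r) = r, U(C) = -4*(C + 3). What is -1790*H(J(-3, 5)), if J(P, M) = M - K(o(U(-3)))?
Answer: -1790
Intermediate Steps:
U(C) = -12 - 4*C (U(C) = -4*(3 + C) = -12 - 4*C)
o(r) = -r/2
J(P, M) = 4 + M (J(P, M) = M - 1*(-4) = M + 4 = 4 + M)
H(F) = 1
-1790*H(J(-3, 5)) = -1790*1 = -1790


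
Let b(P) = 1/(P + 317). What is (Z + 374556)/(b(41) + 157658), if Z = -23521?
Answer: 25134106/11288313 ≈ 2.2266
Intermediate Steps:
b(P) = 1/(317 + P)
(Z + 374556)/(b(41) + 157658) = (-23521 + 374556)/(1/(317 + 41) + 157658) = 351035/(1/358 + 157658) = 351035/(56441565/358) = 351035*(358/56441565) = 25134106/11288313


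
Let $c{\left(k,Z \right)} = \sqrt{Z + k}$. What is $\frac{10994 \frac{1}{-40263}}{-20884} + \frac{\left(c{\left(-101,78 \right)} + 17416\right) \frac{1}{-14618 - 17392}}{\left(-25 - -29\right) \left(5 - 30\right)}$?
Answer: $\frac{4432209781}{812671747250} + \frac{i \sqrt{23}}{3201000} \approx 0.0054539 + 1.4982 \cdot 10^{-6} i$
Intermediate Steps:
$\frac{10994 \frac{1}{-40263}}{-20884} + \frac{\left(c{\left(-101,78 \right)} + 17416\right) \frac{1}{-14618 - 17392}}{\left(-25 - -29\right) \left(5 - 30\right)} = \frac{10994 \frac{1}{-40263}}{-20884} + \frac{\left(\sqrt{78 - 101} + 17416\right) \frac{1}{-14618 - 17392}}{\left(-25 - -29\right) \left(5 - 30\right)} = 10994 \left(- \frac{1}{40263}\right) \left(- \frac{1}{20884}\right) + \frac{\left(\sqrt{-23} + 17416\right) \frac{1}{-32010}}{\left(-25 + 29\right) \left(-25\right)} = \left(- \frac{10994}{40263}\right) \left(- \frac{1}{20884}\right) + \frac{\left(i \sqrt{23} + 17416\right) \left(- \frac{1}{32010}\right)}{4 \left(-25\right)} = \frac{239}{18279402} + \frac{\left(17416 + i \sqrt{23}\right) \left(- \frac{1}{32010}\right)}{-100} = \frac{239}{18279402} + \left(- \frac{8708}{16005} - \frac{i \sqrt{23}}{32010}\right) \left(- \frac{1}{100}\right) = \frac{239}{18279402} + \left(\frac{2177}{400125} + \frac{i \sqrt{23}}{3201000}\right) = \frac{4432209781}{812671747250} + \frac{i \sqrt{23}}{3201000}$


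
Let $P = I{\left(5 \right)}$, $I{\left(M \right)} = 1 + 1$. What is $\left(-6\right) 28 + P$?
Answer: $-166$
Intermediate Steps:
$I{\left(M \right)} = 2$
$P = 2$
$\left(-6\right) 28 + P = \left(-6\right) 28 + 2 = -168 + 2 = -166$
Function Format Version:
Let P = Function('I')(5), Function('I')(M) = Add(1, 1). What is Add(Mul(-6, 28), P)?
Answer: -166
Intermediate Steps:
Function('I')(M) = 2
P = 2
Add(Mul(-6, 28), P) = Add(Mul(-6, 28), 2) = Add(-168, 2) = -166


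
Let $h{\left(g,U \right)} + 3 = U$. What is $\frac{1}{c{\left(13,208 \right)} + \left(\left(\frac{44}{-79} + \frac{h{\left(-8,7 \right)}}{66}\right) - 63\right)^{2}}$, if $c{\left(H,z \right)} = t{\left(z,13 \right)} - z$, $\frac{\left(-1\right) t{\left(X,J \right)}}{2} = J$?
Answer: $\frac{6796449}{25811467159} \approx 0.00026331$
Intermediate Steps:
$t{\left(X,J \right)} = - 2 J$
$h{\left(g,U \right)} = -3 + U$
$c{\left(H,z \right)} = -26 - z$ ($c{\left(H,z \right)} = \left(-2\right) 13 - z = -26 - z$)
$\frac{1}{c{\left(13,208 \right)} + \left(\left(\frac{44}{-79} + \frac{h{\left(-8,7 \right)}}{66}\right) - 63\right)^{2}} = \frac{1}{\left(-26 - 208\right) + \left(\left(\frac{44}{-79} + \frac{-3 + 7}{66}\right) - 63\right)^{2}} = \frac{1}{\left(-26 - 208\right) + \left(\left(44 \left(- \frac{1}{79}\right) + 4 \cdot \frac{1}{66}\right) - 63\right)^{2}} = \frac{1}{-234 + \left(\left(- \frac{44}{79} + \frac{2}{33}\right) - 63\right)^{2}} = \frac{1}{-234 + \left(- \frac{1294}{2607} - 63\right)^{2}} = \frac{1}{-234 + \left(- \frac{165535}{2607}\right)^{2}} = \frac{1}{-234 + \frac{27401836225}{6796449}} = \frac{1}{\frac{25811467159}{6796449}} = \frac{6796449}{25811467159}$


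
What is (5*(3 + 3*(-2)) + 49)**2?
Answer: 1156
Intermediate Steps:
(5*(3 + 3*(-2)) + 49)**2 = (5*(3 - 6) + 49)**2 = (5*(-3) + 49)**2 = (-15 + 49)**2 = 34**2 = 1156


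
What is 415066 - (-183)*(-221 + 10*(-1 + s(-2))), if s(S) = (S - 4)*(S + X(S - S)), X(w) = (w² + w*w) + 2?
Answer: 372793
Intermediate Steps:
X(w) = 2 + 2*w² (X(w) = (w² + w²) + 2 = 2*w² + 2 = 2 + 2*w²)
s(S) = (-4 + S)*(2 + S) (s(S) = (S - 4)*(S + (2 + 2*(S - S)²)) = (-4 + S)*(S + (2 + 2*0²)) = (-4 + S)*(S + (2 + 2*0)) = (-4 + S)*(S + (2 + 0)) = (-4 + S)*(S + 2) = (-4 + S)*(2 + S))
415066 - (-183)*(-221 + 10*(-1 + s(-2))) = 415066 - (-183)*(-221 + 10*(-1 + (-8 + (-2)² - 2*(-2)))) = 415066 - (-183)*(-221 + 10*(-1 + (-8 + 4 + 4))) = 415066 - (-183)*(-221 + 10*(-1 + 0)) = 415066 - (-183)*(-221 + 10*(-1)) = 415066 - (-183)*(-221 - 10) = 415066 - (-183)*(-231) = 415066 - 1*42273 = 415066 - 42273 = 372793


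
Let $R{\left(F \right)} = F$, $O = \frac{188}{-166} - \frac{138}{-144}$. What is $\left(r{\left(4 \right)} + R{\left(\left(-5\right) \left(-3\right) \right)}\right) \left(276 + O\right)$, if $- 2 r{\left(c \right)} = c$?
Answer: $\frac{7142785}{1992} \approx 3585.7$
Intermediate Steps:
$O = - \frac{347}{1992}$ ($O = 188 \left(- \frac{1}{166}\right) - - \frac{23}{24} = - \frac{94}{83} + \frac{23}{24} = - \frac{347}{1992} \approx -0.1742$)
$r{\left(c \right)} = - \frac{c}{2}$
$\left(r{\left(4 \right)} + R{\left(\left(-5\right) \left(-3\right) \right)}\right) \left(276 + O\right) = \left(\left(- \frac{1}{2}\right) 4 - -15\right) \left(276 - \frac{347}{1992}\right) = \left(-2 + 15\right) \frac{549445}{1992} = 13 \cdot \frac{549445}{1992} = \frac{7142785}{1992}$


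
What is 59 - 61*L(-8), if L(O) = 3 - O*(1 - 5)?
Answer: 1828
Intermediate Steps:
L(O) = 3 + 4*O (L(O) = 3 - O*(-4) = 3 - (-4)*O = 3 + 4*O)
59 - 61*L(-8) = 59 - 61*(3 + 4*(-8)) = 59 - 61*(3 - 32) = 59 - 61*(-29) = 59 + 1769 = 1828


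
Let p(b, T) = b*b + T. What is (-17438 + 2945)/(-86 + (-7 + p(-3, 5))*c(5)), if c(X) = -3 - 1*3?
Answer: 14493/128 ≈ 113.23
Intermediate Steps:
c(X) = -6 (c(X) = -3 - 3 = -6)
p(b, T) = T + b**2 (p(b, T) = b**2 + T = T + b**2)
(-17438 + 2945)/(-86 + (-7 + p(-3, 5))*c(5)) = (-17438 + 2945)/(-86 + (-7 + (5 + (-3)**2))*(-6)) = -14493/(-86 + (-7 + (5 + 9))*(-6)) = -14493/(-86 + (-7 + 14)*(-6)) = -14493/(-86 + 7*(-6)) = -14493/(-86 - 42) = -14493/(-128) = -1/128*(-14493) = 14493/128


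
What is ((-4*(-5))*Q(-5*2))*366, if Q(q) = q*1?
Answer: -73200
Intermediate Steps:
Q(q) = q
((-4*(-5))*Q(-5*2))*366 = ((-4*(-5))*(-5*2))*366 = (20*(-10))*366 = -200*366 = -73200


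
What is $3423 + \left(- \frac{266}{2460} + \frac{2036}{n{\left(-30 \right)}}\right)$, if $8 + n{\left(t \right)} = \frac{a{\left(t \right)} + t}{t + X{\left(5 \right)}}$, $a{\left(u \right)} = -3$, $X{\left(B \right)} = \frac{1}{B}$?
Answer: $\frac{3950693519}{1263210} \approx 3127.5$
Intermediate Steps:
$n{\left(t \right)} = -8 + \frac{-3 + t}{\frac{1}{5} + t}$ ($n{\left(t \right)} = -8 + \frac{-3 + t}{t + \frac{1}{5}} = -8 + \frac{-3 + t}{\frac{1}{5} + t}$)
$3423 + \left(- \frac{266}{2460} + \frac{2036}{n{\left(-30 \right)}}\right) = 3423 + \left(- \frac{266}{2460} + \frac{2036}{\frac{1}{1 + 5 \left(-30\right)} \left(-23 - -1050\right)}\right) = 3423 + \left(\left(-266\right) \frac{1}{2460} + \frac{2036}{\frac{1}{1 - 150} \left(-23 + 1050\right)}\right) = 3423 + \left(- \frac{133}{1230} + \frac{2036}{\frac{1}{-149} \cdot 1027}\right) = 3423 + \left(- \frac{133}{1230} + \frac{2036}{\left(- \frac{1}{149}\right) 1027}\right) = 3423 + \left(- \frac{133}{1230} + \frac{2036}{- \frac{1027}{149}}\right) = 3423 + \left(- \frac{133}{1230} + 2036 \left(- \frac{149}{1027}\right)\right) = 3423 - \frac{373274311}{1263210} = \frac{3950693519}{1263210}$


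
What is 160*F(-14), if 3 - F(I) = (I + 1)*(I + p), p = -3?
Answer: -34880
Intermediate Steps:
F(I) = 3 - (1 + I)*(-3 + I) (F(I) = 3 - (I + 1)*(I - 3) = 3 - (1 + I)*(-3 + I))
160*F(-14) = 160*(6 - 1*(-14)² + 2*(-14)) = 160*(6 - 1*196 - 28) = 160*(6 - 196 - 28) = 160*(-218) = -34880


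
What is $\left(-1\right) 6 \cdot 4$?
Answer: $-24$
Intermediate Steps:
$\left(-1\right) 6 \cdot 4 = \left(-6\right) 4 = -24$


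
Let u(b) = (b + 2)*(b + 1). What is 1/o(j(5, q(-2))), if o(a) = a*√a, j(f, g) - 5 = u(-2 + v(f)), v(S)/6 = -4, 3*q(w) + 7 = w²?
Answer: √5/33275 ≈ 6.7200e-5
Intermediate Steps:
q(w) = -7/3 + w²/3
v(S) = -24 (v(S) = 6*(-4) = -24)
u(b) = (1 + b)*(2 + b) (u(b) = (2 + b)*(1 + b) = (1 + b)*(2 + b))
j(f, g) = 605 (j(f, g) = 5 + (2 + (-2 - 24)² + 3*(-2 - 24)) = 5 + (2 + (-26)² + 3*(-26)) = 5 + (2 + 676 - 78) = 5 + 600 = 605)
o(a) = a^(3/2)
1/o(j(5, q(-2))) = 1/(605^(3/2)) = 1/(6655*√5) = √5/33275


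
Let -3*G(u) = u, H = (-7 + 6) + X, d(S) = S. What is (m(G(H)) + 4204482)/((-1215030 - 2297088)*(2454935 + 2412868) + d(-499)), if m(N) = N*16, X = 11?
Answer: -12613286/51288895611759 ≈ -2.4593e-7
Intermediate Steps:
H = 10 (H = (-7 + 6) + 11 = -1 + 11 = 10)
G(u) = -u/3
m(N) = 16*N
(m(G(H)) + 4204482)/((-1215030 - 2297088)*(2454935 + 2412868) + d(-499)) = (16*(-⅓*10) + 4204482)/((-1215030 - 2297088)*(2454935 + 2412868) - 499) = (16*(-10/3) + 4204482)/(-3512118*4867803 - 499) = (-160/3 + 4204482)/(-17096298536754 - 499) = (12613286/3)/(-17096298537253) = (12613286/3)*(-1/17096298537253) = -12613286/51288895611759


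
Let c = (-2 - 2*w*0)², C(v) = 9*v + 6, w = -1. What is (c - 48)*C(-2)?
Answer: 528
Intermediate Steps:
C(v) = 6 + 9*v
c = 4 (c = (-2 - 2*(-1)*0)² = (-2 + 2*0)² = (-2 + 0)² = (-2)² = 4)
(c - 48)*C(-2) = (4 - 48)*(6 + 9*(-2)) = -44*(6 - 18) = -44*(-12) = 528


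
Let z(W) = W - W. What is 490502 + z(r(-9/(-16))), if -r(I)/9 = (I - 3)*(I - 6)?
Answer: 490502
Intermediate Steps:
r(I) = -9*(-6 + I)*(-3 + I) (r(I) = -9*(I - 3)*(I - 6) = -9*(-3 + I)*(-6 + I) = -9*(-6 + I)*(-3 + I))
z(W) = 0
490502 + z(r(-9/(-16))) = 490502 + 0 = 490502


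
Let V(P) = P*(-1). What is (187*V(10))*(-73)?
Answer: 136510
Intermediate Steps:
V(P) = -P
(187*V(10))*(-73) = (187*(-1*10))*(-73) = (187*(-10))*(-73) = -1870*(-73) = 136510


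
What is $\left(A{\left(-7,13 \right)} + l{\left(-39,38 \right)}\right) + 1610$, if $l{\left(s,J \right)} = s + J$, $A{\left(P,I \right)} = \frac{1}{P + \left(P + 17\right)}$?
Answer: $\frac{4828}{3} \approx 1609.3$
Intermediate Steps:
$A{\left(P,I \right)} = \frac{1}{17 + 2 P}$ ($A{\left(P,I \right)} = \frac{1}{P + \left(17 + P\right)} = \frac{1}{17 + 2 P}$)
$l{\left(s,J \right)} = J + s$
$\left(A{\left(-7,13 \right)} + l{\left(-39,38 \right)}\right) + 1610 = \left(\frac{1}{17 + 2 \left(-7\right)} + \left(38 - 39\right)\right) + 1610 = \left(\frac{1}{17 - 14} - 1\right) + 1610 = \left(\frac{1}{3} - 1\right) + 1610 = - \frac{2}{3} + 1610 = \frac{4828}{3}$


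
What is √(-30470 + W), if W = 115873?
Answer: √85403 ≈ 292.24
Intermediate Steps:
√(-30470 + W) = √(-30470 + 115873) = √85403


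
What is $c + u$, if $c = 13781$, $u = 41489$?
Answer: $55270$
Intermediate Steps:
$c + u = 13781 + 41489 = 55270$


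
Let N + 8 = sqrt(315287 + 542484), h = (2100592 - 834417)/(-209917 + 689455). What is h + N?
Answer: -2570129/479538 + sqrt(857771) ≈ 920.80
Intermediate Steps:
h = 1266175/479538 ≈ 2.6404
N = -8 + sqrt(857771) (N = -8 + sqrt(315287 + 542484) = -8 + sqrt(857771) ≈ 918.16)
h + N = 1266175/479538 + (-8 + sqrt(857771)) = -2570129/479538 + sqrt(857771)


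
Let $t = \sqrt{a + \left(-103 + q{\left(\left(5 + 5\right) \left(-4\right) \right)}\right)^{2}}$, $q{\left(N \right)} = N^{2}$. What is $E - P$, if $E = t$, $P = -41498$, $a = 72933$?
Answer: $41498 + \sqrt{2313942} \approx 43019.0$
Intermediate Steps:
$t = \sqrt{2313942}$ ($t = \sqrt{72933 + \left(-103 + \left(\left(5 + 5\right) \left(-4\right)\right)^{2}\right)^{2}} = \sqrt{72933 + \left(-103 + \left(10 \left(-4\right)\right)^{2}\right)^{2}} = \sqrt{72933 + \left(-103 + \left(-40\right)^{2}\right)^{2}} = \sqrt{72933 + \left(-103 + 1600\right)^{2}} = \sqrt{72933 + 1497^{2}} = \sqrt{72933 + 2241009} = \sqrt{2313942} \approx 1521.2$)
$E = \sqrt{2313942} \approx 1521.2$
$E - P = \sqrt{2313942} - -41498 = \sqrt{2313942} + 41498 = 41498 + \sqrt{2313942}$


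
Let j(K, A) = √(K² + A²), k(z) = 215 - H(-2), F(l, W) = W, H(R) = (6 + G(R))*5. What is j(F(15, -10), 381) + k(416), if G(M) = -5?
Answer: 210 + √145261 ≈ 591.13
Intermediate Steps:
H(R) = 5 (H(R) = (6 - 5)*5 = 1*5 = 5)
k(z) = 210 (k(z) = 215 - 1*5 = 215 - 5 = 210)
j(K, A) = √(A² + K²)
j(F(15, -10), 381) + k(416) = √(381² + (-10)²) + 210 = √(145161 + 100) + 210 = √145261 + 210 = 210 + √145261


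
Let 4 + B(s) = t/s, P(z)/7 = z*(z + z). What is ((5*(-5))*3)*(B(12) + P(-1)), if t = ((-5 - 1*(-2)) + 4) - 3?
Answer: -1475/2 ≈ -737.50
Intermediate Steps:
P(z) = 14*z² (P(z) = 7*(z*(z + z)) = 7*(z*(2*z)) = 7*(2*z²) = 14*z²)
t = -2 (t = ((-5 + 2) + 4) - 3 = (-3 + 4) - 3 = 1 - 3 = -2)
B(s) = -4 - 2/s
((5*(-5))*3)*(B(12) + P(-1)) = ((5*(-5))*3)*((-4 - 2/12) + 14*(-1)²) = (-25*3)*((-4 - 2*1/12) + 14*1) = -75*((-4 - ⅙) + 14) = -75*(-25/6 + 14) = -75*59/6 = -1475/2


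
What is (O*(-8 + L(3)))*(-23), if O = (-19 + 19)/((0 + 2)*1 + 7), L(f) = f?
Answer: 0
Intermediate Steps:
O = 0 (O = 0/(2*1 + 7) = 0/(2 + 7) = 0/9 = 0*(⅑) = 0)
(O*(-8 + L(3)))*(-23) = (0*(-8 + 3))*(-23) = (0*(-5))*(-23) = 0*(-23) = 0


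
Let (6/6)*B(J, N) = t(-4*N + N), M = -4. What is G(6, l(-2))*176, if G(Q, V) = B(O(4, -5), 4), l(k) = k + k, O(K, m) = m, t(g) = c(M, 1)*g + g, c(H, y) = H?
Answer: 6336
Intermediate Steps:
t(g) = -3*g (t(g) = -4*g + g = -3*g)
l(k) = 2*k
B(J, N) = 9*N (B(J, N) = -3*(-4*N + N) = -(-9)*N = 9*N)
G(Q, V) = 36 (G(Q, V) = 9*4 = 36)
G(6, l(-2))*176 = 36*176 = 6336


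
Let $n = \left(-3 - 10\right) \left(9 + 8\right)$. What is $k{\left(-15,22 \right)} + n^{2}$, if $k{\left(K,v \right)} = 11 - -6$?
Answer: $48858$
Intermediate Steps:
$k{\left(K,v \right)} = 17$ ($k{\left(K,v \right)} = 11 + 6 = 17$)
$n = -221$ ($n = \left(-13\right) 17 = -221$)
$k{\left(-15,22 \right)} + n^{2} = 17 + \left(-221\right)^{2} = 17 + 48841 = 48858$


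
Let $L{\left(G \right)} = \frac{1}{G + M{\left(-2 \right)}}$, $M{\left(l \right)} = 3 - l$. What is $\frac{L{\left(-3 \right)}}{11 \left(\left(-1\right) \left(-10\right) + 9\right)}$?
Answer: $\frac{1}{418} \approx 0.0023923$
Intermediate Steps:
$L{\left(G \right)} = \frac{1}{5 + G}$ ($L{\left(G \right)} = \frac{1}{G + \left(3 - -2\right)} = \frac{1}{G + \left(3 + 2\right)} = \frac{1}{G + 5} = \frac{1}{5 + G}$)
$\frac{L{\left(-3 \right)}}{11 \left(\left(-1\right) \left(-10\right) + 9\right)} = \frac{1}{\left(5 - 3\right) 11 \left(\left(-1\right) \left(-10\right) + 9\right)} = \frac{1}{2 \cdot 11 \left(10 + 9\right)} = \frac{1}{2 \cdot 11 \cdot 19} = \frac{1}{2 \cdot 209} = \frac{1}{2} \cdot \frac{1}{209} = \frac{1}{418}$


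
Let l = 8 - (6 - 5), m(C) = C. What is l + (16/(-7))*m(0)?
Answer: 7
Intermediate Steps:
l = 7 (l = 8 - 1*1 = 8 - 1 = 7)
l + (16/(-7))*m(0) = 7 + (16/(-7))*0 = 7 + (16*(-⅐))*0 = 7 - 16/7*0 = 7 + 0 = 7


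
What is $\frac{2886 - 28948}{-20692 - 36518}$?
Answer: $\frac{13031}{28605} \approx 0.45555$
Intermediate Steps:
$\frac{2886 - 28948}{-20692 - 36518} = - \frac{26062}{-57210} = \left(-26062\right) \left(- \frac{1}{57210}\right) = \frac{13031}{28605}$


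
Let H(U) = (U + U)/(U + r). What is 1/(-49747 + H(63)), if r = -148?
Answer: -85/4228621 ≈ -2.0101e-5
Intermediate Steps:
H(U) = 2*U/(-148 + U) (H(U) = (U + U)/(U - 148) = (2*U)/(-148 + U) = 2*U/(-148 + U))
1/(-49747 + H(63)) = 1/(-49747 + 2*63/(-148 + 63)) = 1/(-49747 + 2*63/(-85)) = 1/(-49747 + 2*63*(-1/85)) = 1/(-49747 - 126/85) = 1/(-4228621/85) = -85/4228621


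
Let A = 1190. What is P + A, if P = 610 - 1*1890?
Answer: -90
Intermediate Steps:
P = -1280 (P = 610 - 1890 = -1280)
P + A = -1280 + 1190 = -90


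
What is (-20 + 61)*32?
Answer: 1312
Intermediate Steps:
(-20 + 61)*32 = 41*32 = 1312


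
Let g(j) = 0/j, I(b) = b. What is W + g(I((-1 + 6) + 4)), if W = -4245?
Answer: -4245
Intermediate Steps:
g(j) = 0
W + g(I((-1 + 6) + 4)) = -4245 + 0 = -4245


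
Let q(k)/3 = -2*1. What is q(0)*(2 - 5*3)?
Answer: 78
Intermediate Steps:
q(k) = -6 (q(k) = 3*(-2*1) = 3*(-2) = -6)
q(0)*(2 - 5*3) = -6*(2 - 5*3) = -6*(2 - 15) = -6*(-13) = 78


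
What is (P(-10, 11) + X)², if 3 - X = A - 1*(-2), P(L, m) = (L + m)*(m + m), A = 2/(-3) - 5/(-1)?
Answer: 3136/9 ≈ 348.44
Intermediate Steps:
A = 13/3 (A = 2*(-⅓) - 5*(-1) = -⅔ + 5 = 13/3 ≈ 4.3333)
P(L, m) = 2*m*(L + m) (P(L, m) = (L + m)*(2*m) = 2*m*(L + m))
X = -10/3 (X = 3 - (13/3 - 1*(-2)) = 3 - (13/3 + 2) = 3 - 1*19/3 = 3 - 19/3 = -10/3 ≈ -3.3333)
(P(-10, 11) + X)² = (2*11*(-10 + 11) - 10/3)² = (2*11*1 - 10/3)² = (22 - 10/3)² = (56/3)² = 3136/9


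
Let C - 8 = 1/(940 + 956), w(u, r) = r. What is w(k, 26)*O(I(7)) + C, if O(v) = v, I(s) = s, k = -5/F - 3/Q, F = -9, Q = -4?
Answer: 360241/1896 ≈ 190.00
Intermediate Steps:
k = 47/36 (k = -5/(-9) - 3/(-4) = -5*(-1/9) - 3*(-1/4) = 5/9 + 3/4 = 47/36 ≈ 1.3056)
C = 15169/1896 (C = 8 + 1/(940 + 956) = 8 + 1/1896 = 15169/1896 ≈ 8.0005)
w(k, 26)*O(I(7)) + C = 26*7 + 15169/1896 = 182 + 15169/1896 = 360241/1896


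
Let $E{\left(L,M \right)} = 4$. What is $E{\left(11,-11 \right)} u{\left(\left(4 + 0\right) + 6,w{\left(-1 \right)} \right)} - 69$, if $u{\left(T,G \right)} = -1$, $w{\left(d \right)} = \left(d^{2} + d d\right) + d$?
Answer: $-73$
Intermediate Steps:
$w{\left(d \right)} = d + 2 d^{2}$ ($w{\left(d \right)} = \left(d^{2} + d^{2}\right) + d = 2 d^{2} + d = d + 2 d^{2}$)
$E{\left(11,-11 \right)} u{\left(\left(4 + 0\right) + 6,w{\left(-1 \right)} \right)} - 69 = 4 \left(-1\right) - 69 = -4 - 69 = -73$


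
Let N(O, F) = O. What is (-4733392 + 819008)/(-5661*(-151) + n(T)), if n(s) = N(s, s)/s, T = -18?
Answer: -978596/213703 ≈ -4.5792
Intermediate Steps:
n(s) = 1 (n(s) = s/s = 1)
(-4733392 + 819008)/(-5661*(-151) + n(T)) = (-4733392 + 819008)/(-5661*(-151) + 1) = -3914384/(854811 + 1) = -3914384/854812 = -3914384*1/854812 = -978596/213703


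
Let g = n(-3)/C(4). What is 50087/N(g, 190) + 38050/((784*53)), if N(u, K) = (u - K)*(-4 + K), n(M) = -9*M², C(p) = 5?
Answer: -777344705/1992065208 ≈ -0.39022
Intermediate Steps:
g = -81/5 (g = -9*(-3)²/5 = -9*9*(⅕) = -81*⅕ = -81/5 ≈ -16.200)
N(u, K) = (-4 + K)*(u - K)
50087/N(g, 190) + 38050/((784*53)) = 50087/(-1*190² - 4*(-81/5) + 4*190 + 190*(-81/5)) + 38050/((784*53)) = 50087/(-1*36100 + 324/5 + 760 - 3078) + 38050/41552 = 50087/(-36100 + 324/5 + 760 - 3078) + 38050*(1/41552) = 50087/(-191766/5) + 19025/20776 = 50087*(-5/191766) + 19025/20776 = -250435/191766 + 19025/20776 = -777344705/1992065208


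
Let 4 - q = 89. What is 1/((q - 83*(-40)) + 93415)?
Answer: 1/96650 ≈ 1.0347e-5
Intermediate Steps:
q = -85 (q = 4 - 1*89 = 4 - 89 = -85)
1/((q - 83*(-40)) + 93415) = 1/((-85 - 83*(-40)) + 93415) = 1/((-85 + 3320) + 93415) = 1/(3235 + 93415) = 1/96650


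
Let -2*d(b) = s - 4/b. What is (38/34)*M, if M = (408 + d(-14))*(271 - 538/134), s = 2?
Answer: 967955456/7973 ≈ 1.2140e+5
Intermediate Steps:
d(b) = -1 + 2/b (d(b) = -(2 - 4/b)/2 = -1 + 2/b)
M = 50945024/469 (M = (408 + (2 - 1*(-14))/(-14))*(271 - 538/134) = (408 - (2 + 14)/14)*(271 - 538*1/134) = (408 - 1/14*16)*(271 - 269/67) = (408 - 8/7)*(17888/67) = (2848/7)*(17888/67) = 50945024/469 ≈ 1.0862e+5)
(38/34)*M = (38/34)*(50945024/469) = (38*(1/34))*(50945024/469) = (19/17)*(50945024/469) = 967955456/7973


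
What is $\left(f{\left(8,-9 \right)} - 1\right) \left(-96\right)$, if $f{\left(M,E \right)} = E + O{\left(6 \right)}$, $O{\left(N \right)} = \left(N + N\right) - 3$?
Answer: $96$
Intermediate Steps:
$O{\left(N \right)} = -3 + 2 N$ ($O{\left(N \right)} = 2 N - 3 = -3 + 2 N$)
$f{\left(M,E \right)} = 9 + E$ ($f{\left(M,E \right)} = E + \left(-3 + 2 \cdot 6\right) = E + \left(-3 + 12\right) = E + 9 = 9 + E$)
$\left(f{\left(8,-9 \right)} - 1\right) \left(-96\right) = \left(\left(9 - 9\right) - 1\right) \left(-96\right) = \left(0 - 1\right) \left(-96\right) = \left(-1\right) \left(-96\right) = 96$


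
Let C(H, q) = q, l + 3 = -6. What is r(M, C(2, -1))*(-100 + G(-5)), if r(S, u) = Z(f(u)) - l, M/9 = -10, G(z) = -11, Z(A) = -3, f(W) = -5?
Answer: -666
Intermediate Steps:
l = -9 (l = -3 - 6 = -9)
M = -90 (M = 9*(-10) = -90)
r(S, u) = 6 (r(S, u) = -3 - 1*(-9) = -3 + 9 = 6)
r(M, C(2, -1))*(-100 + G(-5)) = 6*(-100 - 11) = 6*(-111) = -666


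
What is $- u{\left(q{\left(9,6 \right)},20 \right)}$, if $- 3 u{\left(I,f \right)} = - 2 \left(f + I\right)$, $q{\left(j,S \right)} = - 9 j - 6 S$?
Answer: $\frac{194}{3} \approx 64.667$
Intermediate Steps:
$u{\left(I,f \right)} = \frac{2 I}{3} + \frac{2 f}{3}$ ($u{\left(I,f \right)} = - \frac{\left(-2\right) \left(f + I\right)}{3} = - \frac{\left(-2\right) \left(I + f\right)}{3} = - \frac{- 2 I - 2 f}{3} = \frac{2 I}{3} + \frac{2 f}{3}$)
$- u{\left(q{\left(9,6 \right)},20 \right)} = - (\frac{2 \left(\left(-9\right) 9 - 36\right)}{3} + \frac{2}{3} \cdot 20) = - (\frac{2 \left(-81 - 36\right)}{3} + \frac{40}{3}) = - (\frac{2}{3} \left(-117\right) + \frac{40}{3}) = - (-78 + \frac{40}{3}) = \left(-1\right) \left(- \frac{194}{3}\right) = \frac{194}{3}$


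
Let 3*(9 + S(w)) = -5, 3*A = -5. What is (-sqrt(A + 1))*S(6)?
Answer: 32*I*sqrt(6)/9 ≈ 8.7093*I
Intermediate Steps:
A = -5/3 (A = (1/3)*(-5) = -5/3 ≈ -1.6667)
S(w) = -32/3 (S(w) = -9 + (1/3)*(-5) = -9 - 5/3 = -32/3)
(-sqrt(A + 1))*S(6) = -sqrt(-5/3 + 1)*(-32/3) = -sqrt(-2/3)*(-32/3) = -I*sqrt(6)/3*(-32/3) = 32*I*sqrt(6)/9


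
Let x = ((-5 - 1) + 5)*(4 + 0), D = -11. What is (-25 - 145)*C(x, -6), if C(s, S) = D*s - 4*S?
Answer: -11560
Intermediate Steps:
x = -4 (x = (-6 + 5)*4 = -1*4 = -4)
C(s, S) = -11*s - 4*S
(-25 - 145)*C(x, -6) = (-25 - 145)*(-11*(-4) - 4*(-6)) = -170*(44 + 24) = -170*68 = -11560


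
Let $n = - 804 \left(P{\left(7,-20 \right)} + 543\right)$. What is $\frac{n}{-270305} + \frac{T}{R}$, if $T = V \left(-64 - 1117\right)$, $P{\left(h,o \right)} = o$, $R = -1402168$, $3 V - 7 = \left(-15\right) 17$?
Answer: $\frac{211204023641}{142129882965} \approx 1.486$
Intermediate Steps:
$V = - \frac{248}{3}$ ($V = \frac{7}{3} + \frac{\left(-15\right) 17}{3} = \frac{7}{3} + \frac{1}{3} \left(-255\right) = \frac{7}{3} - 85 = - \frac{248}{3} \approx -82.667$)
$T = \frac{292888}{3}$ ($T = - \frac{248 \left(-64 - 1117\right)}{3} = \left(- \frac{248}{3}\right) \left(-1181\right) = \frac{292888}{3} \approx 97629.0$)
$n = -420492$ ($n = - 804 \left(-20 + 543\right) = \left(-804\right) 523 = -420492$)
$\frac{n}{-270305} + \frac{T}{R} = - \frac{420492}{-270305} + \frac{292888}{3 \left(-1402168\right)} = \left(-420492\right) \left(- \frac{1}{270305}\right) + \frac{292888}{3} \left(- \frac{1}{1402168}\right) = \frac{420492}{270305} - \frac{36611}{525813} = \frac{211204023641}{142129882965}$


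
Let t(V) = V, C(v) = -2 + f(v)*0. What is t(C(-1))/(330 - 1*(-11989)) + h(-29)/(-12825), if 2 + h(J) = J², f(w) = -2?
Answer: -10361291/157991175 ≈ -0.065581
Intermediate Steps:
h(J) = -2 + J²
C(v) = -2 (C(v) = -2 - 2*0 = -2 + 0 = -2)
t(C(-1))/(330 - 1*(-11989)) + h(-29)/(-12825) = -2/(330 - 1*(-11989)) + (-2 + (-29)²)/(-12825) = -2/(330 + 11989) + (-2 + 841)*(-1/12825) = -2/12319 + 839*(-1/12825) = -2*1/12319 - 839/12825 = -2/12319 - 839/12825 = -10361291/157991175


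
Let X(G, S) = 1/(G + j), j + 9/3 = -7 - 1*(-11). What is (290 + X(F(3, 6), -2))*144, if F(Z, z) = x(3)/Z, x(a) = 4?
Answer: 292752/7 ≈ 41822.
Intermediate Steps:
j = 1 (j = -3 + (-7 - 1*(-11)) = -3 + (-7 + 11) = -3 + 4 = 1)
F(Z, z) = 4/Z
X(G, S) = 1/(1 + G) (X(G, S) = 1/(G + 1) = 1/(1 + G))
(290 + X(F(3, 6), -2))*144 = (290 + 1/(1 + 4/3))*144 = (290 + 1/(7/3))*144 = (290 + 3/7)*144 = (2033/7)*144 = 292752/7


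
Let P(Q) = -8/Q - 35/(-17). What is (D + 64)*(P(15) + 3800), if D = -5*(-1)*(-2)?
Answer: 17449002/85 ≈ 2.0528e+5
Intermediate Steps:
P(Q) = 35/17 - 8/Q (P(Q) = -8/Q - 35*(-1/17) = -8/Q + 35/17 = 35/17 - 8/Q)
D = -10 (D = 5*(-2) = -10)
(D + 64)*(P(15) + 3800) = (-10 + 64)*((35/17 - 8/15) + 3800) = 54*((35/17 - 8*1/15) + 3800) = 54*((35/17 - 8/15) + 3800) = 54*(389/255 + 3800) = 54*(969389/255) = 17449002/85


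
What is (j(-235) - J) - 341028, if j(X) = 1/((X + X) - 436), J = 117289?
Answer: -415235203/906 ≈ -4.5832e+5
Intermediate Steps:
j(X) = 1/(-436 + 2*X) (j(X) = 1/(2*X - 436) = 1/(-436 + 2*X))
(j(-235) - J) - 341028 = (1/(2*(-218 - 235)) - 1*117289) - 341028 = ((½)/(-453) - 117289) - 341028 = ((½)*(-1/453) - 117289) - 341028 = (-1/906 - 117289) - 341028 = -106263835/906 - 341028 = -415235203/906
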